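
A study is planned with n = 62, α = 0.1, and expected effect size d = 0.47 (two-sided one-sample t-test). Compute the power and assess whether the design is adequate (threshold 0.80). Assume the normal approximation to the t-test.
Power ≈ 0.98; the study is adequately powered (power ≥ 0.80)

Power calculation (one-sample t-test, normal approximation):
z_β = d · √n - z_{α/2}
z_β = 0.47 · √62 - 1.645
z_β = 0.47 · 7.874 - 1.645
z_β = 2.056

Power = Φ(z_β) = Φ(2.056) ≈ 0.980

Effect size d = 0.47 is small by Cohen's convention (0.2/0.5/0.8).

Threshold: power ≥ 0.80 is conventionally adequate.
Power ≈ 0.98 → the study is adequately powered (power ≥ 0.80).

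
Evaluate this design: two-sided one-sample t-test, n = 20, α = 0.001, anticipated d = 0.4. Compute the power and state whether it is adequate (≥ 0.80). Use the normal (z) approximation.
Power ≈ 0.07; the study is underpowered (power < 0.80)

Power calculation (one-sample t-test, normal approximation):
z_β = d · √n - z_{α/2}
z_β = 0.4 · √20 - 3.291
z_β = 0.4 · 4.472 - 3.291
z_β = -1.502

Power = Φ(z_β) = Φ(-1.502) ≈ 0.067

Effect size d = 0.4 is small by Cohen's convention (0.2/0.5/0.8).

Threshold: power ≥ 0.80 is conventionally adequate.
Power ≈ 0.07 → the study is underpowered (power < 0.80).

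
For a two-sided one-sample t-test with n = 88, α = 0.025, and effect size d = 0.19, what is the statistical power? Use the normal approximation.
Power ≈ 0.32

Power calculation (one-sample t-test, normal approximation):
z_β = d · √n - z_{α/2}
z_β = 0.19 · √88 - 2.241
z_β = 0.19 · 9.381 - 2.241
z_β = -0.459

Power = Φ(z_β) = Φ(-0.459) ≈ 0.323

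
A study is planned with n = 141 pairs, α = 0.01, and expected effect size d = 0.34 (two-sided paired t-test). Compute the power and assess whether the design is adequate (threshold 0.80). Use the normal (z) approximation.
Power ≈ 0.93; the study is adequately powered (power ≥ 0.80)

Power calculation (paired t-test, normal approximation):
z_β = d · √n - z_{α/2}
z_β = 0.34 · √141 - 2.576
z_β = 0.34 · 11.874 - 2.576
z_β = 1.461

Power = Φ(z_β) = Φ(1.461) ≈ 0.928

Effect size d = 0.34 is small by Cohen's convention (0.2/0.5/0.8).

Threshold: power ≥ 0.80 is conventionally adequate.
Power ≈ 0.93 → the study is adequately powered (power ≥ 0.80).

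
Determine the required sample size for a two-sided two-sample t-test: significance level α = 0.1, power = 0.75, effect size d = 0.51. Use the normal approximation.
n = 42 per group

Sample size formula (two-sample t-test, normal approximation):
n = 2 · ((z_{α/2} + z_β) / d)²

z_{α/2} = 1.645 (for α = 0.1, two-sided)
z_β = 0.674 (for power = 0.75)
d = 0.51

n = 2 · ((1.645 + 0.674) / 0.51)²
n = 2 · (4.547)²
n ≈ 41.35
Round up to the next whole number: n = 42 per group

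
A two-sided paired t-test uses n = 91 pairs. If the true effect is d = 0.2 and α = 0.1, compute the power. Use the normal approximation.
Power ≈ 0.60

Power calculation (paired t-test, normal approximation):
z_β = d · √n - z_{α/2}
z_β = 0.2 · √91 - 1.645
z_β = 0.2 · 9.539 - 1.645
z_β = 0.263

Power = Φ(z_β) = Φ(0.263) ≈ 0.604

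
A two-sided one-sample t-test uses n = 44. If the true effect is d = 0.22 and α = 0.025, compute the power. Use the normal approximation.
Power ≈ 0.22

Power calculation (one-sample t-test, normal approximation):
z_β = d · √n - z_{α/2}
z_β = 0.22 · √44 - 2.241
z_β = 0.22 · 6.633 - 2.241
z_β = -0.782

Power = Φ(z_β) = Φ(-0.782) ≈ 0.217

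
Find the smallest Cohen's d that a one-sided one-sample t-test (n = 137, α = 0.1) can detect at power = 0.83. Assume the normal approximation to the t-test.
d ≈ 0.19

Minimum detectable effect (one-sample t-test, normal approximation):
d = (z_α + z_β) / √n
d = (1.282 + 0.954) / √137
d = 2.236 / 11.705
d ≈ 0.19

By Cohen's convention (0.2 small / 0.5 medium / 0.8 large): very small effect.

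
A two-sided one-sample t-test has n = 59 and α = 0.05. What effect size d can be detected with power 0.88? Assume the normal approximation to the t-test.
d ≈ 0.41

Minimum detectable effect (one-sample t-test, normal approximation):
d = (z_{α/2} + z_β) / √n
d = (1.960 + 1.175) / √59
d = 3.135 / 7.681
d ≈ 0.41

By Cohen's convention (0.2 small / 0.5 medium / 0.8 large): small effect.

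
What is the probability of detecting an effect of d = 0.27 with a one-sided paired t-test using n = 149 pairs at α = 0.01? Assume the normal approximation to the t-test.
Power ≈ 0.83

Power calculation (paired t-test, normal approximation):
z_β = d · √n - z_α
z_β = 0.27 · √149 - 2.326
z_β = 0.27 · 12.207 - 2.326
z_β = 0.969

Power = Φ(z_β) = Φ(0.969) ≈ 0.834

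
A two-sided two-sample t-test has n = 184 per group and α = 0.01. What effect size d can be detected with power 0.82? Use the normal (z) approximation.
d ≈ 0.36

Minimum detectable effect (two-sample t-test, normal approximation):
d = (z_{α/2} + z_β) / √(n/2)
d = (2.576 + 0.915) / √(184/2)
d = 3.491 / 9.592
d ≈ 0.36

By Cohen's convention (0.2 small / 0.5 medium / 0.8 large): small effect.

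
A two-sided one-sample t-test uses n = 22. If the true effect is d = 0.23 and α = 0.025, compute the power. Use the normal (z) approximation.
Power ≈ 0.12

Power calculation (one-sample t-test, normal approximation):
z_β = d · √n - z_{α/2}
z_β = 0.23 · √22 - 2.241
z_β = 0.23 · 4.690 - 2.241
z_β = -1.163

Power = Φ(z_β) = Φ(-1.163) ≈ 0.122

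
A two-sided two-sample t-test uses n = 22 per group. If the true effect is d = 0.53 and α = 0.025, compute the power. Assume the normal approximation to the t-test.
Power ≈ 0.31

Power calculation (two-sample t-test, normal approximation):
z_β = d · √(n/2) - z_{α/2}
z_β = 0.53 · √(22/2) - 2.241
z_β = 0.53 · 3.317 - 2.241
z_β = -0.484

Power = Φ(z_β) = Φ(-0.484) ≈ 0.314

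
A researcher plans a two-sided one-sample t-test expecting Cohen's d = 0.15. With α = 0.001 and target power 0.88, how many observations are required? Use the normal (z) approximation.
n = 887

Sample size formula (one-sample t-test, normal approximation):
n = ((z_{α/2} + z_β) / d)²

z_{α/2} = 3.291 (for α = 0.001, two-sided)
z_β = 1.175 (for power = 0.88)
d = 0.15

n = ((3.291 + 1.175) / 0.15)²
n = (29.773)²
n ≈ 886.43
Round up to the next whole number: n = 887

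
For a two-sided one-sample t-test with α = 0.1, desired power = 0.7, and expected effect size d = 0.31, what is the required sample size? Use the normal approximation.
n = 49

Sample size formula (one-sample t-test, normal approximation):
n = ((z_{α/2} + z_β) / d)²

z_{α/2} = 1.645 (for α = 0.1, two-sided)
z_β = 0.524 (for power = 0.7)
d = 0.31

n = ((1.645 + 0.524) / 0.31)²
n = (6.997)²
n ≈ 48.96
Round up to the next whole number: n = 49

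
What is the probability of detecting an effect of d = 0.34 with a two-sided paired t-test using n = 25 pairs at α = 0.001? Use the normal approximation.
Power ≈ 0.06

Power calculation (paired t-test, normal approximation):
z_β = d · √n - z_{α/2}
z_β = 0.34 · √25 - 3.291
z_β = 0.34 · 5.000 - 3.291
z_β = -1.591

Power = Φ(z_β) = Φ(-1.591) ≈ 0.056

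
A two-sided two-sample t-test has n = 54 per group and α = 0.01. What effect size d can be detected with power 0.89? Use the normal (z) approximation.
d ≈ 0.73

Minimum detectable effect (two-sample t-test, normal approximation):
d = (z_{α/2} + z_β) / √(n/2)
d = (2.576 + 1.227) / √(54/2)
d = 3.802 / 5.196
d ≈ 0.73

By Cohen's convention (0.2 small / 0.5 medium / 0.8 large): medium effect.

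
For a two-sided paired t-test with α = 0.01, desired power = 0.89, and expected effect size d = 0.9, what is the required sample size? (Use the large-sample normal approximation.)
n = 18 pairs

Sample size formula (paired t-test, normal approximation):
n = ((z_{α/2} + z_β) / d)²

z_{α/2} = 2.576 (for α = 0.01, two-sided)
z_β = 1.227 (for power = 0.89)
d = 0.9

n = ((2.576 + 1.227) / 0.9)²
n = (4.226)²
n ≈ 17.86
Round up to the next whole number: n = 18 pairs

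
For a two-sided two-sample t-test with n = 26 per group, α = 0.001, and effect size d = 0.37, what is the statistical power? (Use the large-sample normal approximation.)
Power ≈ 0.03

Power calculation (two-sample t-test, normal approximation):
z_β = d · √(n/2) - z_{α/2}
z_β = 0.37 · √(26/2) - 3.291
z_β = 0.37 · 3.606 - 3.291
z_β = -1.956

Power = Φ(z_β) = Φ(-1.956) ≈ 0.025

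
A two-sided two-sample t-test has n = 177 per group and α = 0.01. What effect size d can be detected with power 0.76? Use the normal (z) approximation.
d ≈ 0.35

Minimum detectable effect (two-sample t-test, normal approximation):
d = (z_{α/2} + z_β) / √(n/2)
d = (2.576 + 0.706) / √(177/2)
d = 3.282 / 9.407
d ≈ 0.35

By Cohen's convention (0.2 small / 0.5 medium / 0.8 large): small effect.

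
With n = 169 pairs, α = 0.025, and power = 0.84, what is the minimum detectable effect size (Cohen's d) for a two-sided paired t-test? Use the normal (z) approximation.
d ≈ 0.25

Minimum detectable effect (paired t-test, normal approximation):
d = (z_{α/2} + z_β) / √n
d = (2.241 + 0.994) / √169
d = 3.236 / 13.000
d ≈ 0.25

By Cohen's convention (0.2 small / 0.5 medium / 0.8 large): small effect.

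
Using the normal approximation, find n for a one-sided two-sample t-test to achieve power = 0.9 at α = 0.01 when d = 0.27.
n = 358 per group

Sample size formula (two-sample t-test, normal approximation):
n = 2 · ((z_α + z_β) / d)²

z_α = 2.326 (for α = 0.01, one-sided)
z_β = 1.282 (for power = 0.9)
d = 0.27

n = 2 · ((2.326 + 1.282) / 0.27)²
n = 2 · (13.363)²
n ≈ 357.14
Round up to the next whole number: n = 358 per group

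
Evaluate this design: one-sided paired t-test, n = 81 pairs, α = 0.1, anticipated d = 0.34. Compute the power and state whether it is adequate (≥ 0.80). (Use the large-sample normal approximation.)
Power ≈ 0.96; the study is adequately powered (power ≥ 0.80)

Power calculation (paired t-test, normal approximation):
z_β = d · √n - z_α
z_β = 0.34 · √81 - 1.282
z_β = 0.34 · 9.000 - 1.282
z_β = 1.778

Power = Φ(z_β) = Φ(1.778) ≈ 0.962

Effect size d = 0.34 is small by Cohen's convention (0.2/0.5/0.8).

Threshold: power ≥ 0.80 is conventionally adequate.
Power ≈ 0.96 → the study is adequately powered (power ≥ 0.80).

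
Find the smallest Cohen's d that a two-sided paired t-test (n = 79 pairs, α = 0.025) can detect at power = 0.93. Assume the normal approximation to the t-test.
d ≈ 0.42

Minimum detectable effect (paired t-test, normal approximation):
d = (z_{α/2} + z_β) / √n
d = (2.241 + 1.476) / √79
d = 3.717 / 8.888
d ≈ 0.42

By Cohen's convention (0.2 small / 0.5 medium / 0.8 large): small effect.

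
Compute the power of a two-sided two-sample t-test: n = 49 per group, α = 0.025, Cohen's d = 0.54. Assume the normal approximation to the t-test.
Power ≈ 0.67

Power calculation (two-sample t-test, normal approximation):
z_β = d · √(n/2) - z_{α/2}
z_β = 0.54 · √(49/2) - 2.241
z_β = 0.54 · 4.950 - 2.241
z_β = 0.431

Power = Φ(z_β) = Φ(0.431) ≈ 0.667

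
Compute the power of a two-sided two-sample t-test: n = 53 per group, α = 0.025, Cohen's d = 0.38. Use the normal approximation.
Power ≈ 0.39

Power calculation (two-sample t-test, normal approximation):
z_β = d · √(n/2) - z_{α/2}
z_β = 0.38 · √(53/2) - 2.241
z_β = 0.38 · 5.148 - 2.241
z_β = -0.285

Power = Φ(z_β) = Φ(-0.285) ≈ 0.388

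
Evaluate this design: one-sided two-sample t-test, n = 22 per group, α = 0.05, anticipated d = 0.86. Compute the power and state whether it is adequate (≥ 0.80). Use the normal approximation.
Power ≈ 0.89; the study is adequately powered (power ≥ 0.80)

Power calculation (two-sample t-test, normal approximation):
z_β = d · √(n/2) - z_α
z_β = 0.86 · √(22/2) - 1.645
z_β = 0.86 · 3.317 - 1.645
z_β = 1.207

Power = Φ(z_β) = Φ(1.207) ≈ 0.886

Effect size d = 0.86 is large by Cohen's convention (0.2/0.5/0.8).

Threshold: power ≥ 0.80 is conventionally adequate.
Power ≈ 0.89 → the study is adequately powered (power ≥ 0.80).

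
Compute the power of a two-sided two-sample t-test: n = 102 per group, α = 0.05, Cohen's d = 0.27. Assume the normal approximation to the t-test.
Power ≈ 0.49

Power calculation (two-sample t-test, normal approximation):
z_β = d · √(n/2) - z_{α/2}
z_β = 0.27 · √(102/2) - 1.960
z_β = 0.27 · 7.141 - 1.960
z_β = -0.032

Power = Φ(z_β) = Φ(-0.032) ≈ 0.487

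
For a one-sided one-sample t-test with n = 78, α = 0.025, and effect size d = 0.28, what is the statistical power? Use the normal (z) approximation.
Power ≈ 0.70

Power calculation (one-sample t-test, normal approximation):
z_β = d · √n - z_α
z_β = 0.28 · √78 - 1.960
z_β = 0.28 · 8.832 - 1.960
z_β = 0.513

Power = Φ(z_β) = Φ(0.513) ≈ 0.696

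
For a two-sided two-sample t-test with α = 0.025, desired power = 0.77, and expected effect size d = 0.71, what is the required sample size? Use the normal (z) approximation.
n = 36 per group

Sample size formula (two-sample t-test, normal approximation):
n = 2 · ((z_{α/2} + z_β) / d)²

z_{α/2} = 2.241 (for α = 0.025, two-sided)
z_β = 0.739 (for power = 0.77)
d = 0.71

n = 2 · ((2.241 + 0.739) / 0.71)²
n = 2 · (4.197)²
n ≈ 35.23
Round up to the next whole number: n = 36 per group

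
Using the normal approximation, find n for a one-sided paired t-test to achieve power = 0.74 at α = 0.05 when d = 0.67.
n = 12 pairs

Sample size formula (paired t-test, normal approximation):
n = ((z_α + z_β) / d)²

z_α = 1.645 (for α = 0.05, one-sided)
z_β = 0.643 (for power = 0.74)
d = 0.67

n = ((1.645 + 0.643) / 0.67)²
n = (3.415)²
n ≈ 11.66
Round up to the next whole number: n = 12 pairs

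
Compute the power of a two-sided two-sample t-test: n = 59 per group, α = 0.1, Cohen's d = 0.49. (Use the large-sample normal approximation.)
Power ≈ 0.85

Power calculation (two-sample t-test, normal approximation):
z_β = d · √(n/2) - z_{α/2}
z_β = 0.49 · √(59/2) - 1.645
z_β = 0.49 · 5.431 - 1.645
z_β = 1.017

Power = Φ(z_β) = Φ(1.017) ≈ 0.845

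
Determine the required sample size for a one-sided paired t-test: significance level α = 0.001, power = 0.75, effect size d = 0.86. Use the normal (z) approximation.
n = 20 pairs

Sample size formula (paired t-test, normal approximation):
n = ((z_α + z_β) / d)²

z_α = 3.090 (for α = 0.001, one-sided)
z_β = 0.674 (for power = 0.75)
d = 0.86

n = ((3.090 + 0.674) / 0.86)²
n = (4.377)²
n ≈ 19.16
Round up to the next whole number: n = 20 pairs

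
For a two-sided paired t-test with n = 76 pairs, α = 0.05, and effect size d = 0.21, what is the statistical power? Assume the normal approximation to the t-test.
Power ≈ 0.45

Power calculation (paired t-test, normal approximation):
z_β = d · √n - z_{α/2}
z_β = 0.21 · √76 - 1.960
z_β = 0.21 · 8.718 - 1.960
z_β = -0.129

Power = Φ(z_β) = Φ(-0.129) ≈ 0.449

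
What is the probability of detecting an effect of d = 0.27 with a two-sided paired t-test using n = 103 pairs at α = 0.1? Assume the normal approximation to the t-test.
Power ≈ 0.86

Power calculation (paired t-test, normal approximation):
z_β = d · √n - z_{α/2}
z_β = 0.27 · √103 - 1.645
z_β = 0.27 · 10.149 - 1.645
z_β = 1.095

Power = Φ(z_β) = Φ(1.095) ≈ 0.863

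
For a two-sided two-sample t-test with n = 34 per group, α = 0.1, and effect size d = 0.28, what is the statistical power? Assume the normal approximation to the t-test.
Power ≈ 0.31

Power calculation (two-sample t-test, normal approximation):
z_β = d · √(n/2) - z_{α/2}
z_β = 0.28 · √(34/2) - 1.645
z_β = 0.28 · 4.123 - 1.645
z_β = -0.490

Power = Φ(z_β) = Φ(-0.490) ≈ 0.312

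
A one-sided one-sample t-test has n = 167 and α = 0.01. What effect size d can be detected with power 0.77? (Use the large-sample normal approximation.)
d ≈ 0.24

Minimum detectable effect (one-sample t-test, normal approximation):
d = (z_α + z_β) / √n
d = (2.326 + 0.739) / √167
d = 3.065 / 12.923
d ≈ 0.24

By Cohen's convention (0.2 small / 0.5 medium / 0.8 large): small effect.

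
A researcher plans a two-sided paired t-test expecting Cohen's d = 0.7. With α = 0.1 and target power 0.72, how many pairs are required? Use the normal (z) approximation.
n = 11 pairs

Sample size formula (paired t-test, normal approximation):
n = ((z_{α/2} + z_β) / d)²

z_{α/2} = 1.645 (for α = 0.1, two-sided)
z_β = 0.583 (for power = 0.72)
d = 0.7

n = ((1.645 + 0.583) / 0.7)²
n = (3.183)²
n ≈ 10.13
Round up to the next whole number: n = 11 pairs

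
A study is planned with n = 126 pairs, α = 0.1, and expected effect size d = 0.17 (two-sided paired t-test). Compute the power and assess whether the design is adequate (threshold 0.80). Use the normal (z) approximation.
Power ≈ 0.60; the study is underpowered (power < 0.80)

Power calculation (paired t-test, normal approximation):
z_β = d · √n - z_{α/2}
z_β = 0.17 · √126 - 1.645
z_β = 0.17 · 11.225 - 1.645
z_β = 0.263

Power = Φ(z_β) = Φ(0.263) ≈ 0.604

Effect size d = 0.17 is very small by Cohen's convention (0.2/0.5/0.8).

Threshold: power ≥ 0.80 is conventionally adequate.
Power ≈ 0.60 → the study is underpowered (power < 0.80).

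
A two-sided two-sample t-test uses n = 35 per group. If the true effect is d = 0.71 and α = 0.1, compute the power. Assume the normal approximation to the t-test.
Power ≈ 0.91

Power calculation (two-sample t-test, normal approximation):
z_β = d · √(n/2) - z_{α/2}
z_β = 0.71 · √(35/2) - 1.645
z_β = 0.71 · 4.183 - 1.645
z_β = 1.325

Power = Φ(z_β) = Φ(1.325) ≈ 0.907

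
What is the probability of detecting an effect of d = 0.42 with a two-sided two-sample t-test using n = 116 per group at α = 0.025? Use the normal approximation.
Power ≈ 0.83

Power calculation (two-sample t-test, normal approximation):
z_β = d · √(n/2) - z_{α/2}
z_β = 0.42 · √(116/2) - 2.241
z_β = 0.42 · 7.616 - 2.241
z_β = 0.957

Power = Φ(z_β) = Φ(0.957) ≈ 0.831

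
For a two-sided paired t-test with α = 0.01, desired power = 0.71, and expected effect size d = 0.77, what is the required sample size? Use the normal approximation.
n = 17 pairs

Sample size formula (paired t-test, normal approximation):
n = ((z_{α/2} + z_β) / d)²

z_{α/2} = 2.576 (for α = 0.01, two-sided)
z_β = 0.553 (for power = 0.71)
d = 0.77

n = ((2.576 + 0.553) / 0.77)²
n = (4.064)²
n ≈ 16.52
Round up to the next whole number: n = 17 pairs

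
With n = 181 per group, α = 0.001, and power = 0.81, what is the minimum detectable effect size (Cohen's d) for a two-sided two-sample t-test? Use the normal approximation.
d ≈ 0.44

Minimum detectable effect (two-sample t-test, normal approximation):
d = (z_{α/2} + z_β) / √(n/2)
d = (3.291 + 0.878) / √(181/2)
d = 4.168 / 9.513
d ≈ 0.44

By Cohen's convention (0.2 small / 0.5 medium / 0.8 large): small effect.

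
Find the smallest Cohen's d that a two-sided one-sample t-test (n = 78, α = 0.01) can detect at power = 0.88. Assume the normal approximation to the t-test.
d ≈ 0.42

Minimum detectable effect (one-sample t-test, normal approximation):
d = (z_{α/2} + z_β) / √n
d = (2.576 + 1.175) / √78
d = 3.751 / 8.832
d ≈ 0.42

By Cohen's convention (0.2 small / 0.5 medium / 0.8 large): small effect.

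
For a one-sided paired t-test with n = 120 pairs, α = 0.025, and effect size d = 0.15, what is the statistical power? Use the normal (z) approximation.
Power ≈ 0.38

Power calculation (paired t-test, normal approximation):
z_β = d · √n - z_α
z_β = 0.15 · √120 - 1.960
z_β = 0.15 · 10.954 - 1.960
z_β = -0.317

Power = Φ(z_β) = Φ(-0.317) ≈ 0.376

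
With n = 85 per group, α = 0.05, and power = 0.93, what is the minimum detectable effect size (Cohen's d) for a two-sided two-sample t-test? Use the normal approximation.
d ≈ 0.53

Minimum detectable effect (two-sample t-test, normal approximation):
d = (z_{α/2} + z_β) / √(n/2)
d = (1.960 + 1.476) / √(85/2)
d = 3.436 / 6.519
d ≈ 0.53

By Cohen's convention (0.2 small / 0.5 medium / 0.8 large): medium effect.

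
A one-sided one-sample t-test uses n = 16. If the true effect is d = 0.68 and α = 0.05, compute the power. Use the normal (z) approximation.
Power ≈ 0.86

Power calculation (one-sample t-test, normal approximation):
z_β = d · √n - z_α
z_β = 0.68 · √16 - 1.645
z_β = 0.68 · 4.000 - 1.645
z_β = 1.075

Power = Φ(z_β) = Φ(1.075) ≈ 0.859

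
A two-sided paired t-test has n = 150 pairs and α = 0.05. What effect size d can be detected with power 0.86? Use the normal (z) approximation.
d ≈ 0.25

Minimum detectable effect (paired t-test, normal approximation):
d = (z_{α/2} + z_β) / √n
d = (1.960 + 1.080) / √150
d = 3.040 / 12.247
d ≈ 0.25

By Cohen's convention (0.2 small / 0.5 medium / 0.8 large): small effect.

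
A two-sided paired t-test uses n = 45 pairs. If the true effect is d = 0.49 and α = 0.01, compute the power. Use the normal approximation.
Power ≈ 0.76

Power calculation (paired t-test, normal approximation):
z_β = d · √n - z_{α/2}
z_β = 0.49 · √45 - 2.576
z_β = 0.49 · 6.708 - 2.576
z_β = 0.711

Power = Φ(z_β) = Φ(0.711) ≈ 0.762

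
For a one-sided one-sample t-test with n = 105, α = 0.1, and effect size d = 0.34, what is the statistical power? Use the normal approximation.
Power ≈ 0.99

Power calculation (one-sample t-test, normal approximation):
z_β = d · √n - z_α
z_β = 0.34 · √105 - 1.282
z_β = 0.34 · 10.247 - 1.282
z_β = 2.202

Power = Φ(z_β) = Φ(2.202) ≈ 0.986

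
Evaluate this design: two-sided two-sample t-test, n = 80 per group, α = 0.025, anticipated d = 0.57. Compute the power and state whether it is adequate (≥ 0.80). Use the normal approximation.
Power ≈ 0.91; the study is adequately powered (power ≥ 0.80)

Power calculation (two-sample t-test, normal approximation):
z_β = d · √(n/2) - z_{α/2}
z_β = 0.57 · √(80/2) - 2.241
z_β = 0.57 · 6.325 - 2.241
z_β = 1.364

Power = Φ(z_β) = Φ(1.364) ≈ 0.914

Effect size d = 0.57 is medium by Cohen's convention (0.2/0.5/0.8).

Threshold: power ≥ 0.80 is conventionally adequate.
Power ≈ 0.91 → the study is adequately powered (power ≥ 0.80).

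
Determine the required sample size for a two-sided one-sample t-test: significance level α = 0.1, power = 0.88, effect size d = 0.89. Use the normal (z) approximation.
n = 11

Sample size formula (one-sample t-test, normal approximation):
n = ((z_{α/2} + z_β) / d)²

z_{α/2} = 1.645 (for α = 0.1, two-sided)
z_β = 1.175 (for power = 0.88)
d = 0.89

n = ((1.645 + 1.175) / 0.89)²
n = (3.169)²
n ≈ 10.04
Round up to the next whole number: n = 11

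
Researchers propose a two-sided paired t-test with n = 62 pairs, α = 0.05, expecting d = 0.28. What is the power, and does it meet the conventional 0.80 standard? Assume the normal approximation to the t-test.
Power ≈ 0.60; the study is underpowered (power < 0.80)

Power calculation (paired t-test, normal approximation):
z_β = d · √n - z_{α/2}
z_β = 0.28 · √62 - 1.960
z_β = 0.28 · 7.874 - 1.960
z_β = 0.245

Power = Φ(z_β) = Φ(0.245) ≈ 0.597

Effect size d = 0.28 is small by Cohen's convention (0.2/0.5/0.8).

Threshold: power ≥ 0.80 is conventionally adequate.
Power ≈ 0.60 → the study is underpowered (power < 0.80).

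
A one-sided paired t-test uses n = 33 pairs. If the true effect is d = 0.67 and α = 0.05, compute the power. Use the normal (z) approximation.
Power ≈ 0.99

Power calculation (paired t-test, normal approximation):
z_β = d · √n - z_α
z_β = 0.67 · √33 - 1.645
z_β = 0.67 · 5.745 - 1.645
z_β = 2.204

Power = Φ(z_β) = Φ(2.204) ≈ 0.986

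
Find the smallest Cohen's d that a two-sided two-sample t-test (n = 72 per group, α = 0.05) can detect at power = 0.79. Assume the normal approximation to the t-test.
d ≈ 0.46

Minimum detectable effect (two-sample t-test, normal approximation):
d = (z_{α/2} + z_β) / √(n/2)
d = (1.960 + 0.806) / √(72/2)
d = 2.766 / 6.000
d ≈ 0.46

By Cohen's convention (0.2 small / 0.5 medium / 0.8 large): small effect.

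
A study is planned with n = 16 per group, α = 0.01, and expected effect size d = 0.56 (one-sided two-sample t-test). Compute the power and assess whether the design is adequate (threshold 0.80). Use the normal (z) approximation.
Power ≈ 0.23; the study is underpowered (power < 0.80)

Power calculation (two-sample t-test, normal approximation):
z_β = d · √(n/2) - z_α
z_β = 0.56 · √(16/2) - 2.326
z_β = 0.56 · 2.828 - 2.326
z_β = -0.742

Power = Φ(z_β) = Φ(-0.742) ≈ 0.229

Effect size d = 0.56 is medium by Cohen's convention (0.2/0.5/0.8).

Threshold: power ≥ 0.80 is conventionally adequate.
Power ≈ 0.23 → the study is underpowered (power < 0.80).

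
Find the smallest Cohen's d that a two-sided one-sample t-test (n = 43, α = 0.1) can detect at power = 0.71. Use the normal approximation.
d ≈ 0.34

Minimum detectable effect (one-sample t-test, normal approximation):
d = (z_{α/2} + z_β) / √n
d = (1.645 + 0.553) / √43
d = 2.198 / 6.557
d ≈ 0.34

By Cohen's convention (0.2 small / 0.5 medium / 0.8 large): small effect.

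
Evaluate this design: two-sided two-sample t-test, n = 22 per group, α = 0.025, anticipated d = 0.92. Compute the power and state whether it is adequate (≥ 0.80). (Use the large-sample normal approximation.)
Power ≈ 0.79; the study is underpowered (power < 0.80)

Power calculation (two-sample t-test, normal approximation):
z_β = d · √(n/2) - z_{α/2}
z_β = 0.92 · √(22/2) - 2.241
z_β = 0.92 · 3.317 - 2.241
z_β = 0.810

Power = Φ(z_β) = Φ(0.810) ≈ 0.791

Effect size d = 0.92 is large by Cohen's convention (0.2/0.5/0.8).

Threshold: power ≥ 0.80 is conventionally adequate.
Power ≈ 0.79 → the study is underpowered (power < 0.80).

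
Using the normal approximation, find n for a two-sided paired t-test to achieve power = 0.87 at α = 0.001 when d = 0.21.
n = 443 pairs

Sample size formula (paired t-test, normal approximation):
n = ((z_{α/2} + z_β) / d)²

z_{α/2} = 3.291 (for α = 0.001, two-sided)
z_β = 1.126 (for power = 0.87)
d = 0.21

n = ((3.291 + 1.126) / 0.21)²
n = (21.033)²
n ≈ 442.39
Round up to the next whole number: n = 443 pairs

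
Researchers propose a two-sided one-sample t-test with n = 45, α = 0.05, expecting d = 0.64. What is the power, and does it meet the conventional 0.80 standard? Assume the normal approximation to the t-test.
Power ≈ 0.99; the study is adequately powered (power ≥ 0.80)

Power calculation (one-sample t-test, normal approximation):
z_β = d · √n - z_{α/2}
z_β = 0.64 · √45 - 1.960
z_β = 0.64 · 6.708 - 1.960
z_β = 2.333

Power = Φ(z_β) = Φ(2.333) ≈ 0.990

Effect size d = 0.64 is medium by Cohen's convention (0.2/0.5/0.8).

Threshold: power ≥ 0.80 is conventionally adequate.
Power ≈ 0.99 → the study is adequately powered (power ≥ 0.80).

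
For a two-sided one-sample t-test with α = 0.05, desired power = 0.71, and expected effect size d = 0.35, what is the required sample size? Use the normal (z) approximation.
n = 52

Sample size formula (one-sample t-test, normal approximation):
n = ((z_{α/2} + z_β) / d)²

z_{α/2} = 1.960 (for α = 0.05, two-sided)
z_β = 0.553 (for power = 0.71)
d = 0.35

n = ((1.960 + 0.553) / 0.35)²
n = (7.180)²
n ≈ 51.55
Round up to the next whole number: n = 52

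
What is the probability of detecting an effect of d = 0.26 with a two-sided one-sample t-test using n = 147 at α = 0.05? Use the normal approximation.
Power ≈ 0.88

Power calculation (one-sample t-test, normal approximation):
z_β = d · √n - z_{α/2}
z_β = 0.26 · √147 - 1.960
z_β = 0.26 · 12.124 - 1.960
z_β = 1.192

Power = Φ(z_β) = Φ(1.192) ≈ 0.883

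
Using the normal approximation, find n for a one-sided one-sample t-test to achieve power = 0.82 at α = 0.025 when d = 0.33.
n = 76

Sample size formula (one-sample t-test, normal approximation):
n = ((z_α + z_β) / d)²

z_α = 1.960 (for α = 0.025, one-sided)
z_β = 0.915 (for power = 0.82)
d = 0.33

n = ((1.960 + 0.915) / 0.33)²
n = (8.712)²
n ≈ 75.90
Round up to the next whole number: n = 76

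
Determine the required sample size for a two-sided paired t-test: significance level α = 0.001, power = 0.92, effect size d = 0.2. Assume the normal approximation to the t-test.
n = 552 pairs

Sample size formula (paired t-test, normal approximation):
n = ((z_{α/2} + z_β) / d)²

z_{α/2} = 3.291 (for α = 0.001, two-sided)
z_β = 1.405 (for power = 0.92)
d = 0.2

n = ((3.291 + 1.405) / 0.2)²
n = (23.480)²
n ≈ 551.31
Round up to the next whole number: n = 552 pairs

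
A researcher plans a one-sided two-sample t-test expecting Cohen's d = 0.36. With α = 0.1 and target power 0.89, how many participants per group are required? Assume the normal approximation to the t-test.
n = 98 per group

Sample size formula (two-sample t-test, normal approximation):
n = 2 · ((z_α + z_β) / d)²

z_α = 1.282 (for α = 0.1, one-sided)
z_β = 1.227 (for power = 0.89)
d = 0.36

n = 2 · ((1.282 + 1.227) / 0.36)²
n = 2 · (6.969)²
n ≈ 97.13
Round up to the next whole number: n = 98 per group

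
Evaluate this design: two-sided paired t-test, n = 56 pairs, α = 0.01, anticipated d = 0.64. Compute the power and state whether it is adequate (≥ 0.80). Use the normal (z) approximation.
Power ≈ 0.99; the study is adequately powered (power ≥ 0.80)

Power calculation (paired t-test, normal approximation):
z_β = d · √n - z_{α/2}
z_β = 0.64 · √56 - 2.576
z_β = 0.64 · 7.483 - 2.576
z_β = 2.213

Power = Φ(z_β) = Φ(2.213) ≈ 0.987

Effect size d = 0.64 is medium by Cohen's convention (0.2/0.5/0.8).

Threshold: power ≥ 0.80 is conventionally adequate.
Power ≈ 0.99 → the study is adequately powered (power ≥ 0.80).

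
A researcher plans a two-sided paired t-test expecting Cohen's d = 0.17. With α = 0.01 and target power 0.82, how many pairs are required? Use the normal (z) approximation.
n = 422 pairs

Sample size formula (paired t-test, normal approximation):
n = ((z_{α/2} + z_β) / d)²

z_{α/2} = 2.576 (for α = 0.01, two-sided)
z_β = 0.915 (for power = 0.82)
d = 0.17

n = ((2.576 + 0.915) / 0.17)²
n = (20.535)²
n ≈ 421.69
Round up to the next whole number: n = 422 pairs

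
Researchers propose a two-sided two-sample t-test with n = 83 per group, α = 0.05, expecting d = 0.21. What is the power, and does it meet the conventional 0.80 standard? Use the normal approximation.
Power ≈ 0.27; the study is underpowered (power < 0.80)

Power calculation (two-sample t-test, normal approximation):
z_β = d · √(n/2) - z_{α/2}
z_β = 0.21 · √(83/2) - 1.960
z_β = 0.21 · 6.442 - 1.960
z_β = -0.607

Power = Φ(z_β) = Φ(-0.607) ≈ 0.272

Effect size d = 0.21 is small by Cohen's convention (0.2/0.5/0.8).

Threshold: power ≥ 0.80 is conventionally adequate.
Power ≈ 0.27 → the study is underpowered (power < 0.80).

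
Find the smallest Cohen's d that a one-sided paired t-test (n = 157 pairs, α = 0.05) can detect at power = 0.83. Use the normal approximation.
d ≈ 0.21

Minimum detectable effect (paired t-test, normal approximation):
d = (z_α + z_β) / √n
d = (1.645 + 0.954) / √157
d = 2.599 / 12.530
d ≈ 0.21

By Cohen's convention (0.2 small / 0.5 medium / 0.8 large): small effect.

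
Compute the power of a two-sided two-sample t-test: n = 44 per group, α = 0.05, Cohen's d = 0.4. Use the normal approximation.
Power ≈ 0.47

Power calculation (two-sample t-test, normal approximation):
z_β = d · √(n/2) - z_{α/2}
z_β = 0.4 · √(44/2) - 1.960
z_β = 0.4 · 4.690 - 1.960
z_β = -0.084

Power = Φ(z_β) = Φ(-0.084) ≈ 0.467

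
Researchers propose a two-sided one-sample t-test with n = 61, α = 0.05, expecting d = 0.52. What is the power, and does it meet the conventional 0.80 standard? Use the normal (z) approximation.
Power ≈ 0.98; the study is adequately powered (power ≥ 0.80)

Power calculation (one-sample t-test, normal approximation):
z_β = d · √n - z_{α/2}
z_β = 0.52 · √61 - 1.960
z_β = 0.52 · 7.810 - 1.960
z_β = 2.101

Power = Φ(z_β) = Φ(2.101) ≈ 0.982

Effect size d = 0.52 is medium by Cohen's convention (0.2/0.5/0.8).

Threshold: power ≥ 0.80 is conventionally adequate.
Power ≈ 0.98 → the study is adequately powered (power ≥ 0.80).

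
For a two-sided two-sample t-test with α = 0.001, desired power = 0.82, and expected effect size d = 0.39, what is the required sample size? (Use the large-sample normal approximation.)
n = 233 per group

Sample size formula (two-sample t-test, normal approximation):
n = 2 · ((z_{α/2} + z_β) / d)²

z_{α/2} = 3.291 (for α = 0.001, two-sided)
z_β = 0.915 (for power = 0.82)
d = 0.39

n = 2 · ((3.291 + 0.915) / 0.39)²
n = 2 · (10.785)²
n ≈ 232.63
Round up to the next whole number: n = 233 per group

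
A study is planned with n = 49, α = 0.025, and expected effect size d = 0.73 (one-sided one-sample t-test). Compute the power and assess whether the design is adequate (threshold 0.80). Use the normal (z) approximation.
Power ≈ 1.00; the study is adequately powered (power ≥ 0.80)

Power calculation (one-sample t-test, normal approximation):
z_β = d · √n - z_α
z_β = 0.73 · √49 - 1.960
z_β = 0.73 · 7.000 - 1.960
z_β = 3.150

Power = Φ(z_β) = Φ(3.150) ≈ 0.999

Effect size d = 0.73 is medium by Cohen's convention (0.2/0.5/0.8).

Threshold: power ≥ 0.80 is conventionally adequate.
Power ≈ 1.00 → the study is adequately powered (power ≥ 0.80).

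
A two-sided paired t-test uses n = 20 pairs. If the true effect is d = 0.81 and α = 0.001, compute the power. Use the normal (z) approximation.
Power ≈ 0.63

Power calculation (paired t-test, normal approximation):
z_β = d · √n - z_{α/2}
z_β = 0.81 · √20 - 3.291
z_β = 0.81 · 4.472 - 3.291
z_β = 0.332

Power = Φ(z_β) = Φ(0.332) ≈ 0.630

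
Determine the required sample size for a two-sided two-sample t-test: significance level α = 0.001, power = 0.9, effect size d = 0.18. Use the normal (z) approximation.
n = 1291 per group

Sample size formula (two-sample t-test, normal approximation):
n = 2 · ((z_{α/2} + z_β) / d)²

z_{α/2} = 3.291 (for α = 0.001, two-sided)
z_β = 1.282 (for power = 0.9)
d = 0.18

n = 2 · ((3.291 + 1.282) / 0.18)²
n = 2 · (25.406)²
n ≈ 1290.93
Round up to the next whole number: n = 1291 per group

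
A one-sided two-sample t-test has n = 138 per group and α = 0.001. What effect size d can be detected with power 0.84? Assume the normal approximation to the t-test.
d ≈ 0.49

Minimum detectable effect (two-sample t-test, normal approximation):
d = (z_α + z_β) / √(n/2)
d = (3.090 + 0.994) / √(138/2)
d = 4.085 / 8.307
d ≈ 0.49

By Cohen's convention (0.2 small / 0.5 medium / 0.8 large): small effect.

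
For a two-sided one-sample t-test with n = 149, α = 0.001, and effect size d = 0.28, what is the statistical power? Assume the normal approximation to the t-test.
Power ≈ 0.55

Power calculation (one-sample t-test, normal approximation):
z_β = d · √n - z_{α/2}
z_β = 0.28 · √149 - 3.291
z_β = 0.28 · 12.207 - 3.291
z_β = 0.127

Power = Φ(z_β) = Φ(0.127) ≈ 0.551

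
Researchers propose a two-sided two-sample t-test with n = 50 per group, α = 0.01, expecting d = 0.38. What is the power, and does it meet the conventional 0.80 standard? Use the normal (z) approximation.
Power ≈ 0.25; the study is underpowered (power < 0.80)

Power calculation (two-sample t-test, normal approximation):
z_β = d · √(n/2) - z_{α/2}
z_β = 0.38 · √(50/2) - 2.576
z_β = 0.38 · 5.000 - 2.576
z_β = -0.676

Power = Φ(z_β) = Φ(-0.676) ≈ 0.250

Effect size d = 0.38 is small by Cohen's convention (0.2/0.5/0.8).

Threshold: power ≥ 0.80 is conventionally adequate.
Power ≈ 0.25 → the study is underpowered (power < 0.80).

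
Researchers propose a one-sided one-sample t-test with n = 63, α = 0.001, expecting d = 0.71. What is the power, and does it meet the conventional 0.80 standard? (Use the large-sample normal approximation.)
Power ≈ 0.99; the study is adequately powered (power ≥ 0.80)

Power calculation (one-sample t-test, normal approximation):
z_β = d · √n - z_α
z_β = 0.71 · √63 - 3.090
z_β = 0.71 · 7.937 - 3.090
z_β = 2.545

Power = Φ(z_β) = Φ(2.545) ≈ 0.995

Effect size d = 0.71 is medium by Cohen's convention (0.2/0.5/0.8).

Threshold: power ≥ 0.80 is conventionally adequate.
Power ≈ 0.99 → the study is adequately powered (power ≥ 0.80).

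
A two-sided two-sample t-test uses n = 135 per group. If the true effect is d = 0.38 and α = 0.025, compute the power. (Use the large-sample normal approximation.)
Power ≈ 0.81

Power calculation (two-sample t-test, normal approximation):
z_β = d · √(n/2) - z_{α/2}
z_β = 0.38 · √(135/2) - 2.241
z_β = 0.38 · 8.216 - 2.241
z_β = 0.881

Power = Φ(z_β) = Φ(0.881) ≈ 0.811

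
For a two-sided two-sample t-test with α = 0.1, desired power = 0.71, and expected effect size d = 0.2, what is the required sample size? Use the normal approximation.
n = 242 per group

Sample size formula (two-sample t-test, normal approximation):
n = 2 · ((z_{α/2} + z_β) / d)²

z_{α/2} = 1.645 (for α = 0.1, two-sided)
z_β = 0.553 (for power = 0.71)
d = 0.2

n = 2 · ((1.645 + 0.553) / 0.2)²
n = 2 · (10.990)²
n ≈ 241.56
Round up to the next whole number: n = 242 per group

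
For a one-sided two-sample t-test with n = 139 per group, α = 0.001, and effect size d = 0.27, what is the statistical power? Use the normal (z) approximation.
Power ≈ 0.20

Power calculation (two-sample t-test, normal approximation):
z_β = d · √(n/2) - z_α
z_β = 0.27 · √(139/2) - 3.090
z_β = 0.27 · 8.337 - 3.090
z_β = -0.839

Power = Φ(z_β) = Φ(-0.839) ≈ 0.201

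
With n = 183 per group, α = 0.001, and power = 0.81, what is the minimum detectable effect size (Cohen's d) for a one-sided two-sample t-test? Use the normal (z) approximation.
d ≈ 0.41

Minimum detectable effect (two-sample t-test, normal approximation):
d = (z_α + z_β) / √(n/2)
d = (3.090 + 0.878) / √(183/2)
d = 3.968 / 9.566
d ≈ 0.41

By Cohen's convention (0.2 small / 0.5 medium / 0.8 large): small effect.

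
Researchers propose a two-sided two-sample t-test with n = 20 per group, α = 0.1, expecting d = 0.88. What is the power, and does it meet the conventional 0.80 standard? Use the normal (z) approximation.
Power ≈ 0.87; the study is adequately powered (power ≥ 0.80)

Power calculation (two-sample t-test, normal approximation):
z_β = d · √(n/2) - z_{α/2}
z_β = 0.88 · √(20/2) - 1.645
z_β = 0.88 · 3.162 - 1.645
z_β = 1.138

Power = Φ(z_β) = Φ(1.138) ≈ 0.872

Effect size d = 0.88 is large by Cohen's convention (0.2/0.5/0.8).

Threshold: power ≥ 0.80 is conventionally adequate.
Power ≈ 0.87 → the study is adequately powered (power ≥ 0.80).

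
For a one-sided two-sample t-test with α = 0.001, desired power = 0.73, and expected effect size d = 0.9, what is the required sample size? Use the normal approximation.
n = 34 per group

Sample size formula (two-sample t-test, normal approximation):
n = 2 · ((z_α + z_β) / d)²

z_α = 3.090 (for α = 0.001, one-sided)
z_β = 0.613 (for power = 0.73)
d = 0.9

n = 2 · ((3.090 + 0.613) / 0.9)²
n = 2 · (4.114)²
n ≈ 33.85
Round up to the next whole number: n = 34 per group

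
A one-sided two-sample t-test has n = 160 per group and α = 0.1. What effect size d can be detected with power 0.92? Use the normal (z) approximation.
d ≈ 0.30

Minimum detectable effect (two-sample t-test, normal approximation):
d = (z_α + z_β) / √(n/2)
d = (1.282 + 1.405) / √(160/2)
d = 2.687 / 8.944
d ≈ 0.30

By Cohen's convention (0.2 small / 0.5 medium / 0.8 large): small effect.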